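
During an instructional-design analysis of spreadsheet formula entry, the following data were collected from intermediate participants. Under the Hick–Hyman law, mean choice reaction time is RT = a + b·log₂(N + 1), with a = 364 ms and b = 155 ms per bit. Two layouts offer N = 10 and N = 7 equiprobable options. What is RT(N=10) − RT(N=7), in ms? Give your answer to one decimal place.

71.2

RT(10) = 364 + 155·log₂(11) = 364 + 155·3.4594 = 900.2070 ms.
RT(7) = 364 + 155·log₂(8) = 364 + 155·3.0000 = 829.0000 ms.
Difference = 900.2070 − 829.0000 = 71.2070 ≈ 71.2 ms.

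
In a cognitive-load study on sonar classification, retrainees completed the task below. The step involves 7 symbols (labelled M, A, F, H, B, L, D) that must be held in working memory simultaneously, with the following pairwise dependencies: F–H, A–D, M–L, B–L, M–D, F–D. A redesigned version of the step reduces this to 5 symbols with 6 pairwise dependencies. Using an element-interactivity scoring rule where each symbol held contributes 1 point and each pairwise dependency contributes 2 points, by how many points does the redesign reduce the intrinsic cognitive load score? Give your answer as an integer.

Original: 7 × 1 + 6 × 2 = 7 + 12 = 19.
Redesigned: 5 × 1 + 6 × 2 = 5 + 12 = 17.
Reduction = 19 − 17 = 2.

2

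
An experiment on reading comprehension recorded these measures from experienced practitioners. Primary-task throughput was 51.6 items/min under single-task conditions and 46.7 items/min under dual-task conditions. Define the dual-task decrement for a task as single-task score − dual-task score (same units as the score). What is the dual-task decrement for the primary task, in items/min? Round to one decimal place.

Decrement = 51.6 − 46.7 = 4.9000 items/min ≈ 4.9 items/min.

4.9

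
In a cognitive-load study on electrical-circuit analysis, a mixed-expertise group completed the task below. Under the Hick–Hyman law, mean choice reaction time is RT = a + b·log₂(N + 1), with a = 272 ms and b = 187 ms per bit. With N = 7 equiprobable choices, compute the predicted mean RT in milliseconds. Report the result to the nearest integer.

log₂(7 + 1) = log₂(8) = 3.0000.
RT = 272 + 187 × 3.0000 = 272 + 561.0000 = 833.0000 ms.
≈ 833 ms.

833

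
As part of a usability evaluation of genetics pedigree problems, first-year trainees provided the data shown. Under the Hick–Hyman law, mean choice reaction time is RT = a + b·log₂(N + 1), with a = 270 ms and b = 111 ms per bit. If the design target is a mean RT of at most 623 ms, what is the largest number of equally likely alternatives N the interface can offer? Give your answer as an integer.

Set 270 + 111·log₂(N + 1) ≤ 623.
log₂(N + 1) ≤ (623 − 270) / 111 = 3.1802.
N + 1 ≤ 2^3.1802 = 9.0643.
N ≤ 8.0643, so the largest integer N is 8.

8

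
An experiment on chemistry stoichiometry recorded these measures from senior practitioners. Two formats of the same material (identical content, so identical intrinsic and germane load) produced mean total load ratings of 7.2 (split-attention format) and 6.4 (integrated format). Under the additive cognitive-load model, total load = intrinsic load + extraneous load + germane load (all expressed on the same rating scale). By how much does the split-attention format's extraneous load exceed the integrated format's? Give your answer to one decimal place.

Intrinsic and germane load are equal across formats, so the difference in total load equals the difference in extraneous load.
Extraneous-load difference = 7.2 − 6.4 = 0.8.

0.8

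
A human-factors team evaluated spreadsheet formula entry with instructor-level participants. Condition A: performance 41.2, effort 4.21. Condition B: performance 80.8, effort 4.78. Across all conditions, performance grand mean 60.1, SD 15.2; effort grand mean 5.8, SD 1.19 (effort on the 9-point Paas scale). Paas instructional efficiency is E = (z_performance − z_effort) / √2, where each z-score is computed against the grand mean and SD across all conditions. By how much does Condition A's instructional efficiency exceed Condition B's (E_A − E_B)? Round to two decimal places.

-1.50

Condition A: z_P = (41.2 − 60.1)/15.2 = -1.2434; z_E = (4.21 − 5.8)/1.19 = -1.3361; E_A = (-1.2434 − (-1.3361))/√2 = 0.0655.
Condition B: z_P = (80.8 − 60.1)/15.2 = 1.3618; z_E = (4.78 − 5.8)/1.19 = -0.8571; E_B = (1.3618 − (-0.8571))/√2 = 1.5690.
E_A − E_B = 0.0655 − 1.5690 = -1.5035 ≈ -1.50.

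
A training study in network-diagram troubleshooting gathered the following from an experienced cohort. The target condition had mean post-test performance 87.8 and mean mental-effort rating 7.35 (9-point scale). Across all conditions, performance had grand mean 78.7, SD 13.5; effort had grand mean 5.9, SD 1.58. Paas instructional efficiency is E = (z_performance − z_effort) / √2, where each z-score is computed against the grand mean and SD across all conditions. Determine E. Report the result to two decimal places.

z_performance = (87.8 − 78.7) / 13.5 = 9.1000 / 13.5 = 0.6741.
z_effort = (7.35 − 5.9) / 1.58 = 1.4500 / 1.58 = 0.9177.
z_P − z_E = 0.6741 − 0.9177 = -0.2436.
E = -0.2436 / √2 = -0.2436 / 1.41421 = -0.1723 ≈ -0.17.

-0.17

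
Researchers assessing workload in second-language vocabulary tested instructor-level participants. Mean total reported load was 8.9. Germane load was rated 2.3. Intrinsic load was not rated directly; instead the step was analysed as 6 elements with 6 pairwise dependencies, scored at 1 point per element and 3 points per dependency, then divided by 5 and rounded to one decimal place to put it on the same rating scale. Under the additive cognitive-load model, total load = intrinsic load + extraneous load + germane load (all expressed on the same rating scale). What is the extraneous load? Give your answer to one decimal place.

Intrinsic (element-interactivity): (6 × 1 + 6 × 3) / 5 = 24 / 5 = 4.8000 → 4.8.
extraneous load = total − intrinsic − germane
             = 8.9 − 4.8 − 2.3 = 1.8.

1.8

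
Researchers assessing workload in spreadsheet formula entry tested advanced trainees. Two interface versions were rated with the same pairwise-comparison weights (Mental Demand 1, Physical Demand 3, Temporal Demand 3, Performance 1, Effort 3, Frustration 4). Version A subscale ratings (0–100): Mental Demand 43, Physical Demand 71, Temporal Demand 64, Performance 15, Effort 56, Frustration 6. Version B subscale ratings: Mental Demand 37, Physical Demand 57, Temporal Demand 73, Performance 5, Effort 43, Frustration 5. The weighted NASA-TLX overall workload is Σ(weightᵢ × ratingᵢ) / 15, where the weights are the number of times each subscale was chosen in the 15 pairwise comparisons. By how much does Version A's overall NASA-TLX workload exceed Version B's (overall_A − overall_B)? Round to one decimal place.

4.9

Version A weighted sum = 1·43 + 3·71 + 3·64 + 1·15 + 3·56 + 4·6 = 43 + 213 + 192 + 15 + 168 + 24 = 655; overall_A = 655/15 = 43.6667.
Version B weighted sum = 1·37 + 3·57 + 3·73 + 1·5 + 3·43 + 4·5 = 37 + 171 + 219 + 5 + 129 + 20 = 581; overall_B = 581/15 = 38.7333.
Difference = 43.6667 − 38.7333 = 4.9334 ≈ 4.9.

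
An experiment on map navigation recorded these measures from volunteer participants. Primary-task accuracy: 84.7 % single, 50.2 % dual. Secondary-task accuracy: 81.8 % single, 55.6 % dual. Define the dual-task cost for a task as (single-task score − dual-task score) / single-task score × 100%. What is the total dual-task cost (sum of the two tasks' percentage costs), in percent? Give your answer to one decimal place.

Primary cost = (84.7 − 50.2) / 84.7 × 100% = 40.7320%.
Secondary cost = (81.8 − 55.6) / 81.8 × 100% = 32.0293%.
Total = 40.7320% + 32.0293% = 72.7613% ≈ 72.8%.

72.8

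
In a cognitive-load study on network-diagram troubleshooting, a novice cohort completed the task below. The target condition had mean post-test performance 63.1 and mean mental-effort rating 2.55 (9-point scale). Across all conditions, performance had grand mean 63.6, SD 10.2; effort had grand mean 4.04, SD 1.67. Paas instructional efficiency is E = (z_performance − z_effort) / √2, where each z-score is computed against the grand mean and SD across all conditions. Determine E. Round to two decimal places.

0.60

z_performance = (63.1 − 63.6) / 10.2 = -0.5000 / 10.2 = -0.0490.
z_effort = (2.55 − 4.04) / 1.67 = -1.4900 / 1.67 = -0.8922.
z_P − z_E = -0.0490 − (-0.8922) = 0.8432.
E = 0.8432 / √2 = 0.8432 / 1.41421 = 0.5962 ≈ 0.60.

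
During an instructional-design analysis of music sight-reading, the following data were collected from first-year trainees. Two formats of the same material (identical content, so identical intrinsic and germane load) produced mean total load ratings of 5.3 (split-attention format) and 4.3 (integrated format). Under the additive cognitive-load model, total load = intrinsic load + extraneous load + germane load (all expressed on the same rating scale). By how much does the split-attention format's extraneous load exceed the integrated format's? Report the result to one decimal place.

1.0

Intrinsic and germane load are equal across formats, so the difference in total load equals the difference in extraneous load.
Extraneous-load difference = 5.3 − 4.3 = 1.0.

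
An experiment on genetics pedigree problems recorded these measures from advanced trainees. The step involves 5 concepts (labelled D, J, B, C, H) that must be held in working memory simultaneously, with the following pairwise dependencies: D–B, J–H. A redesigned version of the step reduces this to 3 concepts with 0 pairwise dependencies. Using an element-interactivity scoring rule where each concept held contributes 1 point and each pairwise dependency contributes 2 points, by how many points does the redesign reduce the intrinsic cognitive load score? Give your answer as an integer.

6

Original: 5 × 1 + 2 × 2 = 5 + 4 = 9.
Redesigned: 3 × 1 + 0 × 2 = 3 + 0 = 3.
Reduction = 9 − 3 = 6.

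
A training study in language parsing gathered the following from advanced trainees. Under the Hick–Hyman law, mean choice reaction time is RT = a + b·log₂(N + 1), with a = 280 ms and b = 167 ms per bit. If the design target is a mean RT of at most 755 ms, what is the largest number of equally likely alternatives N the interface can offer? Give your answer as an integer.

Set 280 + 167·log₂(N + 1) ≤ 755.
log₂(N + 1) ≤ (755 − 280) / 167 = 2.8443.
N + 1 ≤ 2^2.8443 = 7.1816.
N ≤ 6.1816, so the largest integer N is 6.

6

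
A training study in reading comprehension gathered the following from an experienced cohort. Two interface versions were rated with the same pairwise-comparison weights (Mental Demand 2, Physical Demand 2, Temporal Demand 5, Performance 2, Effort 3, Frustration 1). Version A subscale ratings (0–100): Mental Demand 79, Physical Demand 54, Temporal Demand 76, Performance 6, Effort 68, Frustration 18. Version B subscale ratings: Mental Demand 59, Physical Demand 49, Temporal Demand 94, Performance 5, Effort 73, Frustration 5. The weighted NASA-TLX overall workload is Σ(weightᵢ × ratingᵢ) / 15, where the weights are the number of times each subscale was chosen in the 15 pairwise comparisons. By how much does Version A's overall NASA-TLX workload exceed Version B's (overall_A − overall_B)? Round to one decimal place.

Version A weighted sum = 2·79 + 2·54 + 5·76 + 2·6 + 3·68 + 1·18 = 158 + 108 + 380 + 12 + 204 + 18 = 880; overall_A = 880/15 = 58.6667.
Version B weighted sum = 2·59 + 2·49 + 5·94 + 2·5 + 3·73 + 1·5 = 118 + 98 + 470 + 10 + 219 + 5 = 920; overall_B = 920/15 = 61.3333.
Difference = 58.6667 − 61.3333 = -2.6666 ≈ -2.7.

-2.7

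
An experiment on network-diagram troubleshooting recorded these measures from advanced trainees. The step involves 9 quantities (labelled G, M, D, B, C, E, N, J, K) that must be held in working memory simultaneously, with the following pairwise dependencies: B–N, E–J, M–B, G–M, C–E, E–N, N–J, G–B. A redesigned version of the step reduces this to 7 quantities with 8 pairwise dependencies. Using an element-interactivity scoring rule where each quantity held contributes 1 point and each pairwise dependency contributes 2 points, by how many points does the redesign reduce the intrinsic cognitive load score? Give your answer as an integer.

2

Original: 9 × 1 + 8 × 2 = 9 + 16 = 25.
Redesigned: 7 × 1 + 8 × 2 = 7 + 16 = 23.
Reduction = 25 − 23 = 2.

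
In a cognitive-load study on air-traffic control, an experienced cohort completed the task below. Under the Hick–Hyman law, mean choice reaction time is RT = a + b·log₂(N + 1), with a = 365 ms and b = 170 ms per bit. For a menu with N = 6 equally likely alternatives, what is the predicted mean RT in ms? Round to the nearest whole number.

log₂(6 + 1) = log₂(7) = 2.8074.
RT = 365 + 170 × 2.8074 = 365 + 477.2580 = 842.2580 ms.
≈ 842 ms.

842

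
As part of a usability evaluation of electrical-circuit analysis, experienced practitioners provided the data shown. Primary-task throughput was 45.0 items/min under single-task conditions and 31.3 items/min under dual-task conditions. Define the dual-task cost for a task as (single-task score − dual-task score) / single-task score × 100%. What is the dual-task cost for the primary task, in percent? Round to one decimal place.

Cost = (45.0 − 31.3) / 45.0 × 100%
     = 13.7000 / 45.0 × 100% = 30.4444%.
≈ 30.4%.

30.4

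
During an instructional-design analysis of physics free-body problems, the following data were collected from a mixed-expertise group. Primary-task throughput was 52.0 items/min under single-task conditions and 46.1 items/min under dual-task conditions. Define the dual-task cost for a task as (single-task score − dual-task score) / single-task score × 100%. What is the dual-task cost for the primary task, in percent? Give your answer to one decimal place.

11.3

Cost = (52.0 − 46.1) / 52.0 × 100%
     = 5.9000 / 52.0 × 100% = 11.3462%.
≈ 11.3%.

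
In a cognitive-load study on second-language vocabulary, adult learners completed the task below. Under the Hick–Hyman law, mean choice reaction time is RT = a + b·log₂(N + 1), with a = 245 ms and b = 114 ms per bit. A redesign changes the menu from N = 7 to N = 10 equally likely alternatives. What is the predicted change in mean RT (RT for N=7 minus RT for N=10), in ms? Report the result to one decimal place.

-52.4

RT(7) = 245 + 114·log₂(8) = 245 + 114·3.0000 = 587.0000 ms.
RT(10) = 245 + 114·log₂(11) = 245 + 114·3.4594 = 639.3716 ms.
Difference = 587.0000 − 639.3716 = -52.3716 ≈ -52.4 ms.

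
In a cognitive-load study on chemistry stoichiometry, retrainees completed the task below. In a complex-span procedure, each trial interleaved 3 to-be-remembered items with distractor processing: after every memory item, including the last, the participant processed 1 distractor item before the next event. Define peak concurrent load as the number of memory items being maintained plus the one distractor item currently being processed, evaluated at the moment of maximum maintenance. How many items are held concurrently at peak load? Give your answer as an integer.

4

Maintenance is greatest during the distractor(s) after memory item 3: all 3 memory items are being held.
One distractor item is concurrently being processed.
Peak concurrent load = 3 + 1 = 4 items.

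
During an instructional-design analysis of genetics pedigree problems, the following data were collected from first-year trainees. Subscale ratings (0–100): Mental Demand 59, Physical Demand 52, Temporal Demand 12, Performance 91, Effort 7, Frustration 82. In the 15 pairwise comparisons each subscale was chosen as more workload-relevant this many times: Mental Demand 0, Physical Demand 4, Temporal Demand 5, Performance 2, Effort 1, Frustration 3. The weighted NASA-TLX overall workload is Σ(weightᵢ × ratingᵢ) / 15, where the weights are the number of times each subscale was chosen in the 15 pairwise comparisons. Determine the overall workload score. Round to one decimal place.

The tallies are the weights (they sum to 15).
Weighted sum = 0·59 + 4·52 + 5·12 + 2·91 + 1·7 + 3·82
            = 0 + 208 + 60 + 182 + 7 + 246 = 703.
Overall workload = 703 / 15 = 46.8667 ≈ 46.9.

46.9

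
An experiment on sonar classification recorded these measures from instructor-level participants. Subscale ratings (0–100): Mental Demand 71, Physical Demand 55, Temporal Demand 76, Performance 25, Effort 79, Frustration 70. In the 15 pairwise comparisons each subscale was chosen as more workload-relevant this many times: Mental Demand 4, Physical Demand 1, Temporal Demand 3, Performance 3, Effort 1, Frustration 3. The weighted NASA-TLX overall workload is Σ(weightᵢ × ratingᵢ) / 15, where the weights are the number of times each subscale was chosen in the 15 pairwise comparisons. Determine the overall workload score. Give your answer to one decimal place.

The tallies are the weights (they sum to 15).
Weighted sum = 4·71 + 1·55 + 3·76 + 3·25 + 1·79 + 3·70
            = 284 + 55 + 228 + 75 + 79 + 210 = 931.
Overall workload = 931 / 15 = 62.0667 ≈ 62.1.

62.1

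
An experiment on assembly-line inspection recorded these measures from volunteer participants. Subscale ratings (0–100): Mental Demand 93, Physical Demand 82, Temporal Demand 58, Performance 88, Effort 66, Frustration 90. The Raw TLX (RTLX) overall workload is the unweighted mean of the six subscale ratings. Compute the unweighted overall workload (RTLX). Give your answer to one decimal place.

79.5

Sum of ratings = 93 + 82 + 58 + 88 + 66 + 90 = 477.
RTLX = 477 / 6 = 79.5000 ≈ 79.5.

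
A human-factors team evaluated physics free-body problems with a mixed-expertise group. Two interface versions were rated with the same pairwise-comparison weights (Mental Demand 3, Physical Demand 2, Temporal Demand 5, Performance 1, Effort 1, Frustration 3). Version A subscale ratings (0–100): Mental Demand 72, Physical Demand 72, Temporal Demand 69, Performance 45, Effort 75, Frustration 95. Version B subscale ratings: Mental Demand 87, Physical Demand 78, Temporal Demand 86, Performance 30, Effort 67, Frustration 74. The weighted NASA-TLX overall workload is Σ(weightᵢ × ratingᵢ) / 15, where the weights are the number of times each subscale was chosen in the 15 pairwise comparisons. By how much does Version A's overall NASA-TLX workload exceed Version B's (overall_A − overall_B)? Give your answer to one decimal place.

Version A weighted sum = 3·72 + 2·72 + 5·69 + 1·45 + 1·75 + 3·95 = 216 + 144 + 345 + 45 + 75 + 285 = 1110; overall_A = 1110/15 = 74.0000.
Version B weighted sum = 3·87 + 2·78 + 5·86 + 1·30 + 1·67 + 3·74 = 261 + 156 + 430 + 30 + 67 + 222 = 1166; overall_B = 1166/15 = 77.7333.
Difference = 74.0000 − 77.7333 = -3.7333 ≈ -3.7.

-3.7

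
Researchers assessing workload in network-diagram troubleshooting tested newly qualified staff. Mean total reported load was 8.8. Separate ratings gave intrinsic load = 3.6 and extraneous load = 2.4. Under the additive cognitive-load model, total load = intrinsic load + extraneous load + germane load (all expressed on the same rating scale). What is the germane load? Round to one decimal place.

2.8

germane load = total − intrinsic − extraneous
             = 8.8 − 3.6 − 2.4 = 2.8.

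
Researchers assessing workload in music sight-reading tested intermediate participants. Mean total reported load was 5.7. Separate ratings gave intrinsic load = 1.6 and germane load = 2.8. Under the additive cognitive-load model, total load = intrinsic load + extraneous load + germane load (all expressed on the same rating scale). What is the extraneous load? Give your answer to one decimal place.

1.3

extraneous load = total − intrinsic − germane
             = 5.7 − 1.6 − 2.8 = 1.3.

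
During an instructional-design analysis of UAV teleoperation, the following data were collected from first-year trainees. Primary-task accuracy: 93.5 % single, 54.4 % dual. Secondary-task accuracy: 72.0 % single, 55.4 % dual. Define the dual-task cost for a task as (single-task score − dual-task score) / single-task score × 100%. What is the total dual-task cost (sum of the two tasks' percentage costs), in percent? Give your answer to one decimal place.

64.9

Primary cost = (93.5 − 54.4) / 93.5 × 100% = 41.8182%.
Secondary cost = (72.0 − 55.4) / 72.0 × 100% = 23.0556%.
Total = 41.8182% + 23.0556% = 64.8738% ≈ 64.9%.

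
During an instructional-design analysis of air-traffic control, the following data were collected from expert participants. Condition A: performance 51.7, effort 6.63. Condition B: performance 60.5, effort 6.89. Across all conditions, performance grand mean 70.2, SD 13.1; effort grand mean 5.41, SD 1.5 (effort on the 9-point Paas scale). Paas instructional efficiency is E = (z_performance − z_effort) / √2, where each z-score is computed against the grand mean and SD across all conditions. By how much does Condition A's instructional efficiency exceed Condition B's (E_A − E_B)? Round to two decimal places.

Condition A: z_P = (51.7 − 70.2)/13.1 = -1.4122; z_E = (6.63 − 5.41)/1.5 = 0.8133; E_A = (-1.4122 − 0.8133)/√2 = -1.5737.
Condition B: z_P = (60.5 − 70.2)/13.1 = -0.7405; z_E = (6.89 − 5.41)/1.5 = 0.9867; E_B = (-0.7405 − 0.9867)/√2 = -1.2213.
E_A − E_B = -1.5737 − (-1.2213) = -0.3524 ≈ -0.35.

-0.35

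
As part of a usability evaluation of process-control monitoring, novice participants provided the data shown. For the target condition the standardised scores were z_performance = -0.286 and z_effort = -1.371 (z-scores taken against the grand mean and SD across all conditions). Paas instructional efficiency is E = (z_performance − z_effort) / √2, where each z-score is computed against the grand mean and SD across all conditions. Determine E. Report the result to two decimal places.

z_P − z_E = -0.286 − (-1.371) = 1.0850.
E = 1.0850 / √2 = 1.0850 / 1.41421 = 0.7672 ≈ 0.77.

0.77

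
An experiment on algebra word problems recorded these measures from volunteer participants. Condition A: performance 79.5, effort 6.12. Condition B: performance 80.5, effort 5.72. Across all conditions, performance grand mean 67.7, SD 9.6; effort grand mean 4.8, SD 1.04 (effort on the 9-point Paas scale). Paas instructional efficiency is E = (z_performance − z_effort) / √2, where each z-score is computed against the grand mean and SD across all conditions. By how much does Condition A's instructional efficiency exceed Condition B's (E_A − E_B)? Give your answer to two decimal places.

Condition A: z_P = (79.5 − 67.7)/9.6 = 1.2292; z_E = (6.12 − 4.8)/1.04 = 1.2692; E_A = (1.2292 − 1.2692)/√2 = -0.0283.
Condition B: z_P = (80.5 − 67.7)/9.6 = 1.3333; z_E = (5.72 − 4.8)/1.04 = 0.8846; E_B = (1.3333 − 0.8846)/√2 = 0.3173.
E_A − E_B = -0.0283 − 0.3173 = -0.3456 ≈ -0.35.

-0.35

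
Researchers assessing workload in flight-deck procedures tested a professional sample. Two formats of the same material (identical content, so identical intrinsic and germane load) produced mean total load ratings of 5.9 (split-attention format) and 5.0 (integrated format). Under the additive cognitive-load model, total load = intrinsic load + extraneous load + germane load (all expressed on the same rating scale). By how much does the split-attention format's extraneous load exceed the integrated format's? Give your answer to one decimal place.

Intrinsic and germane load are equal across formats, so the difference in total load equals the difference in extraneous load.
Extraneous-load difference = 5.9 − 5.0 = 0.9.

0.9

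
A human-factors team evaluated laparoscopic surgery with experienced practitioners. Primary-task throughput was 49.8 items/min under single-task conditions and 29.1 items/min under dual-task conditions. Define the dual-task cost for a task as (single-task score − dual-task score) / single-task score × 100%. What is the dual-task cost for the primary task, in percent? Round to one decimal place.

Cost = (49.8 − 29.1) / 49.8 × 100%
     = 20.7000 / 49.8 × 100% = 41.5663%.
≈ 41.6%.

41.6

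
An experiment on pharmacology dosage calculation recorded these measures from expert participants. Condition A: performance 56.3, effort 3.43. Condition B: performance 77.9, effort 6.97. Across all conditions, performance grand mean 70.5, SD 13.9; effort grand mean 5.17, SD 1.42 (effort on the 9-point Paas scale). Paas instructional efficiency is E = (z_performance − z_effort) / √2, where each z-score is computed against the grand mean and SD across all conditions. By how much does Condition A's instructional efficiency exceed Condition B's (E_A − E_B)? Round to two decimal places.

Condition A: z_P = (56.3 − 70.5)/13.9 = -1.0216; z_E = (3.43 − 5.17)/1.42 = -1.2254; E_A = (-1.0216 − (-1.2254))/√2 = 0.1441.
Condition B: z_P = (77.9 − 70.5)/13.9 = 0.5324; z_E = (6.97 − 5.17)/1.42 = 1.2676; E_B = (0.5324 − 1.2676)/√2 = -0.5199.
E_A − E_B = 0.1441 − (-0.5199) = 0.6640 ≈ 0.66.

0.66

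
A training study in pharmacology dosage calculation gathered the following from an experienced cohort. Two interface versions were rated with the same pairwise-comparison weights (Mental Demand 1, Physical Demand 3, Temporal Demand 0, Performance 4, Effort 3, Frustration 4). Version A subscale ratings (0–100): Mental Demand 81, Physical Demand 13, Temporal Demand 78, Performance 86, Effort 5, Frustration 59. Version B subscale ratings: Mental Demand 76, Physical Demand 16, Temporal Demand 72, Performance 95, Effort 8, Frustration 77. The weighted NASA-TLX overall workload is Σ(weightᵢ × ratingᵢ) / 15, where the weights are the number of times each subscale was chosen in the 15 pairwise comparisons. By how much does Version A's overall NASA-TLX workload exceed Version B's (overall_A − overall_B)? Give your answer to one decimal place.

-8.1

Version A weighted sum = 1·81 + 3·13 + 0·78 + 4·86 + 3·5 + 4·59 = 81 + 39 + 0 + 344 + 15 + 236 = 715; overall_A = 715/15 = 47.6667.
Version B weighted sum = 1·76 + 3·16 + 0·72 + 4·95 + 3·8 + 4·77 = 76 + 48 + 0 + 380 + 24 + 308 = 836; overall_B = 836/15 = 55.7333.
Difference = 47.6667 − 55.7333 = -8.0666 ≈ -8.1.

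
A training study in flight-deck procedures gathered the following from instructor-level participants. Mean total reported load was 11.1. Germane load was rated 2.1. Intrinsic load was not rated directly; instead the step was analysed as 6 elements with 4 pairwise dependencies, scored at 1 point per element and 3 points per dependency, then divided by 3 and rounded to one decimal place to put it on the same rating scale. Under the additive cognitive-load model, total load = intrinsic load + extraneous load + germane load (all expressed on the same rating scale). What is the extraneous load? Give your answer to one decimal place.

3.0

Intrinsic (element-interactivity): (6 × 1 + 4 × 3) / 3 = 18 / 3 = 6.0000 → 6.0.
extraneous load = total − intrinsic − germane
             = 11.1 − 6.0 − 2.1 = 3.0.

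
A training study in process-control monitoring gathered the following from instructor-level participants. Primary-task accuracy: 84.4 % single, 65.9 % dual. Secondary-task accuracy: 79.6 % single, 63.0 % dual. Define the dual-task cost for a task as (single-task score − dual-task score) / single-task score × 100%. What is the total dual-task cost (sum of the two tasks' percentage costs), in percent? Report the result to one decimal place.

42.8

Primary cost = (84.4 − 65.9) / 84.4 × 100% = 21.9194%.
Secondary cost = (79.6 − 63.0) / 79.6 × 100% = 20.8543%.
Total = 21.9194% + 20.8543% = 42.7737% ≈ 42.8%.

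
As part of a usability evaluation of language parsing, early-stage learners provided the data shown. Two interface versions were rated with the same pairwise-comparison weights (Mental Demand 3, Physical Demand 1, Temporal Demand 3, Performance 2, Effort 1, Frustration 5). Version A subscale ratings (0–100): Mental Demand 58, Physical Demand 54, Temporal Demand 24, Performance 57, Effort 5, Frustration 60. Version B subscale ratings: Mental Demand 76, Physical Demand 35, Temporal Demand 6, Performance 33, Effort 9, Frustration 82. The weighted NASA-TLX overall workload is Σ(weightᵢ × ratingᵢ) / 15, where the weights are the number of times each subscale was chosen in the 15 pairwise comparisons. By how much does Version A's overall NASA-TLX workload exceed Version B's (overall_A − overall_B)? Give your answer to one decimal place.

Version A weighted sum = 3·58 + 1·54 + 3·24 + 2·57 + 1·5 + 5·60 = 174 + 54 + 72 + 114 + 5 + 300 = 719; overall_A = 719/15 = 47.9333.
Version B weighted sum = 3·76 + 1·35 + 3·6 + 2·33 + 1·9 + 5·82 = 228 + 35 + 18 + 66 + 9 + 410 = 766; overall_B = 766/15 = 51.0667.
Difference = 47.9333 − 51.0667 = -3.1334 ≈ -3.1.

-3.1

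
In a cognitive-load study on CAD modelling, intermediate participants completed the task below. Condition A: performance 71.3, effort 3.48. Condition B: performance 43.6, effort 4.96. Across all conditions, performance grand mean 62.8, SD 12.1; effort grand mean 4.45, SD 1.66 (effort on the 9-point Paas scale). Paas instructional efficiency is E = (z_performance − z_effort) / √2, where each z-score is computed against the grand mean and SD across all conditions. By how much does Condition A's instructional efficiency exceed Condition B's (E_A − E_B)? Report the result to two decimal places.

Condition A: z_P = (71.3 − 62.8)/12.1 = 0.7025; z_E = (3.48 − 4.45)/1.66 = -0.5843; E_A = (0.7025 − (-0.5843))/√2 = 0.9099.
Condition B: z_P = (43.6 − 62.8)/12.1 = -1.5868; z_E = (4.96 − 4.45)/1.66 = 0.3072; E_B = (-1.5868 − 0.3072)/√2 = -1.3393.
E_A − E_B = 0.9099 − (-1.3393) = 2.2492 ≈ 2.25.

2.25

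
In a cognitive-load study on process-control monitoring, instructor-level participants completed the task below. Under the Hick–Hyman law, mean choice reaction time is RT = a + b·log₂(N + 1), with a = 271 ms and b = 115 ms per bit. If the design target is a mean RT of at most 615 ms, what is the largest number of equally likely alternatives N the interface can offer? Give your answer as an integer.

6

Set 271 + 115·log₂(N + 1) ≤ 615.
log₂(N + 1) ≤ (615 − 271) / 115 = 2.9913.
N + 1 ≤ 2^2.9913 = 7.9519.
N ≤ 6.9519, so the largest integer N is 6.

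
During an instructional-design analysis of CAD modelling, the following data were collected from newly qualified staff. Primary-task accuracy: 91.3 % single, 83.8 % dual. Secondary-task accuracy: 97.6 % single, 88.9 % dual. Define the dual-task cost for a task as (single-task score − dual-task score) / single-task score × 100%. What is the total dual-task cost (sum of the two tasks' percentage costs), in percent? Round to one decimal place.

17.1

Primary cost = (91.3 − 83.8) / 91.3 × 100% = 8.2147%.
Secondary cost = (97.6 − 88.9) / 97.6 × 100% = 8.9139%.
Total = 8.2147% + 8.9139% = 17.1286% ≈ 17.1%.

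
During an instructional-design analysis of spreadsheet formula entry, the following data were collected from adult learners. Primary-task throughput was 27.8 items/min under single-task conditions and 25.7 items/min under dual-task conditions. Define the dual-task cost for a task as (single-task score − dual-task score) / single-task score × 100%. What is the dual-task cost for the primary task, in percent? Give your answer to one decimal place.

7.6

Cost = (27.8 − 25.7) / 27.8 × 100%
     = 2.1000 / 27.8 × 100% = 7.5540%.
≈ 7.6%.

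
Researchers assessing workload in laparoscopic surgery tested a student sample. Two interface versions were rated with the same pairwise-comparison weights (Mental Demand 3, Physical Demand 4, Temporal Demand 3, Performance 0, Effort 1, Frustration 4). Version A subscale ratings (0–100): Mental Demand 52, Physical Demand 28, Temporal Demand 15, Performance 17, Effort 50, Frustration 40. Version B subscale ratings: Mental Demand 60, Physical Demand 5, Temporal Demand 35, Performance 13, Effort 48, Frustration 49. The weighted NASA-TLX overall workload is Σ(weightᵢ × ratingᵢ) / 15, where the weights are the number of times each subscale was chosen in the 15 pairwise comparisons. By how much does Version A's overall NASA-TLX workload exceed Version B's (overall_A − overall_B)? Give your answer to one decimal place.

Version A weighted sum = 3·52 + 4·28 + 3·15 + 0·17 + 1·50 + 4·40 = 156 + 112 + 45 + 0 + 50 + 160 = 523; overall_A = 523/15 = 34.8667.
Version B weighted sum = 3·60 + 4·5 + 3·35 + 0·13 + 1·48 + 4·49 = 180 + 20 + 105 + 0 + 48 + 196 = 549; overall_B = 549/15 = 36.6000.
Difference = 34.8667 − 36.6000 = -1.7333 ≈ -1.7.

-1.7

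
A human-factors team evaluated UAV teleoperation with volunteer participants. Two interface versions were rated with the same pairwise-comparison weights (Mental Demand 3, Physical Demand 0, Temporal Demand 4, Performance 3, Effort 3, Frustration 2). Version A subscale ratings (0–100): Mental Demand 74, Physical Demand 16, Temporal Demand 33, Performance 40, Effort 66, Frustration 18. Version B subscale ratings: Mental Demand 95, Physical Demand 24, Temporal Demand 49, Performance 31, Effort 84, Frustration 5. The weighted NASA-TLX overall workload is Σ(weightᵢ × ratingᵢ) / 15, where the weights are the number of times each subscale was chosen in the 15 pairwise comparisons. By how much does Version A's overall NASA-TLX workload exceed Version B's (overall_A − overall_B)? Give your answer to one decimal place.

Version A weighted sum = 3·74 + 0·16 + 4·33 + 3·40 + 3·66 + 2·18 = 222 + 0 + 132 + 120 + 198 + 36 = 708; overall_A = 708/15 = 47.2000.
Version B weighted sum = 3·95 + 0·24 + 4·49 + 3·31 + 3·84 + 2·5 = 285 + 0 + 196 + 93 + 252 + 10 = 836; overall_B = 836/15 = 55.7333.
Difference = 47.2000 − 55.7333 = -8.5333 ≈ -8.5.

-8.5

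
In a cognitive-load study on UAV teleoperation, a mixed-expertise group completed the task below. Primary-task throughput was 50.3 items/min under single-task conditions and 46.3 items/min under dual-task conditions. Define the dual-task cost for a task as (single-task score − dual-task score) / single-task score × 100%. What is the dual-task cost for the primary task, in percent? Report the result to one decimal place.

8.0

Cost = (50.3 − 46.3) / 50.3 × 100%
     = 4.0000 / 50.3 × 100% = 7.9523%.
≈ 8.0%.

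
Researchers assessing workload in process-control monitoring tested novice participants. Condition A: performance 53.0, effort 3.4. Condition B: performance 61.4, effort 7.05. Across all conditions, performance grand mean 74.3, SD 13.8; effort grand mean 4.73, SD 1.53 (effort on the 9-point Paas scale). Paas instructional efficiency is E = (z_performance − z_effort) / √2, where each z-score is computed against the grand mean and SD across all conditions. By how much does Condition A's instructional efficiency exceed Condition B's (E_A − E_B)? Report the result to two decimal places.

Condition A: z_P = (53.0 − 74.3)/13.8 = -1.5435; z_E = (3.4 − 4.73)/1.53 = -0.8693; E_A = (-1.5435 − (-0.8693))/√2 = -0.4767.
Condition B: z_P = (61.4 − 74.3)/13.8 = -0.9348; z_E = (7.05 − 4.73)/1.53 = 1.5163; E_B = (-0.9348 − 1.5163)/√2 = -1.7332.
E_A − E_B = -0.4767 − (-1.7332) = 1.2565 ≈ 1.26.

1.26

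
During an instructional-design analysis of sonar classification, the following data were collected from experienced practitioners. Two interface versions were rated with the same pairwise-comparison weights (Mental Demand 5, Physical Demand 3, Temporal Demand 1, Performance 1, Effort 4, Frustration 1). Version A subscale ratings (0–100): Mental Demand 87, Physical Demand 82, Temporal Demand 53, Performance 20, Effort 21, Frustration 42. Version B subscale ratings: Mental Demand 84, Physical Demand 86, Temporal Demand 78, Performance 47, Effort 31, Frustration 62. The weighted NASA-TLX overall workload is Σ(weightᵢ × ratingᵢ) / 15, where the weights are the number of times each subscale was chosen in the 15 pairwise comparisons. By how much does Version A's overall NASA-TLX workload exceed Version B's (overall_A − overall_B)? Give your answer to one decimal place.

-7.3

Version A weighted sum = 5·87 + 3·82 + 1·53 + 1·20 + 4·21 + 1·42 = 435 + 246 + 53 + 20 + 84 + 42 = 880; overall_A = 880/15 = 58.6667.
Version B weighted sum = 5·84 + 3·86 + 1·78 + 1·47 + 4·31 + 1·62 = 420 + 258 + 78 + 47 + 124 + 62 = 989; overall_B = 989/15 = 65.9333.
Difference = 58.6667 − 65.9333 = -7.2666 ≈ -7.3.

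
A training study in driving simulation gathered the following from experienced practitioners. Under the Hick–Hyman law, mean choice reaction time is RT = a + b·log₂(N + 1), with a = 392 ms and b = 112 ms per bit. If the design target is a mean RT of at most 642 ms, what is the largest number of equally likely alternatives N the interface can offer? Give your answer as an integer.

3

Set 392 + 112·log₂(N + 1) ≤ 642.
log₂(N + 1) ≤ (642 − 392) / 112 = 2.2321.
N + 1 ≤ 2^2.2321 = 4.6982.
N ≤ 3.6982, so the largest integer N is 3.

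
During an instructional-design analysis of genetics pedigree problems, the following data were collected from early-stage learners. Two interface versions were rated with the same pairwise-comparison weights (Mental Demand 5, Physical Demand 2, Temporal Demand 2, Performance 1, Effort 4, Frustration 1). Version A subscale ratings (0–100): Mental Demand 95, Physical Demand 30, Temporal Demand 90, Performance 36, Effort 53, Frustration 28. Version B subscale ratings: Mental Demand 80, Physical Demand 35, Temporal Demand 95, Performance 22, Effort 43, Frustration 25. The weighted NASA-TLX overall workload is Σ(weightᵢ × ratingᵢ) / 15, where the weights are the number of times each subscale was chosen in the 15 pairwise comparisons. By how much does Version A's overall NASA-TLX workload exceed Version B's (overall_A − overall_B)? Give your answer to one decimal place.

Version A weighted sum = 5·95 + 2·30 + 2·90 + 1·36 + 4·53 + 1·28 = 475 + 60 + 180 + 36 + 212 + 28 = 991; overall_A = 991/15 = 66.0667.
Version B weighted sum = 5·80 + 2·35 + 2·95 + 1·22 + 4·43 + 1·25 = 400 + 70 + 190 + 22 + 172 + 25 = 879; overall_B = 879/15 = 58.6000.
Difference = 66.0667 − 58.6000 = 7.4667 ≈ 7.5.

7.5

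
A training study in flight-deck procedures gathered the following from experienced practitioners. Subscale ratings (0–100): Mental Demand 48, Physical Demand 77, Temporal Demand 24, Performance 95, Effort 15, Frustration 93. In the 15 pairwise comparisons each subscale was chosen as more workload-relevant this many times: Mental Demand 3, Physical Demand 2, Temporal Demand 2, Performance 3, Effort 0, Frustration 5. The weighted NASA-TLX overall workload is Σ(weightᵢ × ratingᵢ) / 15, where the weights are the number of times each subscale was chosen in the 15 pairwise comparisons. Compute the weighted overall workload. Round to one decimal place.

73.1

The tallies are the weights (they sum to 15).
Weighted sum = 3·48 + 2·77 + 2·24 + 3·95 + 0·15 + 5·93
            = 144 + 154 + 48 + 285 + 0 + 465 = 1096.
Overall workload = 1096 / 15 = 73.0667 ≈ 73.1.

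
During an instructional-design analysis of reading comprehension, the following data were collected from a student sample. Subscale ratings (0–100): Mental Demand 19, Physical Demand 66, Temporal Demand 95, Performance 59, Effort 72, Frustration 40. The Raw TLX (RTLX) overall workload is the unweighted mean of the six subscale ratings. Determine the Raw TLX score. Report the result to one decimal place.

58.5

Sum of ratings = 19 + 66 + 95 + 59 + 72 + 40 = 351.
RTLX = 351 / 6 = 58.5000 ≈ 58.5.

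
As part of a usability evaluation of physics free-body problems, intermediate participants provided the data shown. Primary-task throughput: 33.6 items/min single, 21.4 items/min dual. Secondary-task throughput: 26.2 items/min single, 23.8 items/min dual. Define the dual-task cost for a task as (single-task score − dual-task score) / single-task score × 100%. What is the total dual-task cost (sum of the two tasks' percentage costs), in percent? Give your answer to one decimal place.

45.5

Primary cost = (33.6 − 21.4) / 33.6 × 100% = 36.3095%.
Secondary cost = (26.2 − 23.8) / 26.2 × 100% = 9.1603%.
Total = 36.3095% + 9.1603% = 45.4698% ≈ 45.5%.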